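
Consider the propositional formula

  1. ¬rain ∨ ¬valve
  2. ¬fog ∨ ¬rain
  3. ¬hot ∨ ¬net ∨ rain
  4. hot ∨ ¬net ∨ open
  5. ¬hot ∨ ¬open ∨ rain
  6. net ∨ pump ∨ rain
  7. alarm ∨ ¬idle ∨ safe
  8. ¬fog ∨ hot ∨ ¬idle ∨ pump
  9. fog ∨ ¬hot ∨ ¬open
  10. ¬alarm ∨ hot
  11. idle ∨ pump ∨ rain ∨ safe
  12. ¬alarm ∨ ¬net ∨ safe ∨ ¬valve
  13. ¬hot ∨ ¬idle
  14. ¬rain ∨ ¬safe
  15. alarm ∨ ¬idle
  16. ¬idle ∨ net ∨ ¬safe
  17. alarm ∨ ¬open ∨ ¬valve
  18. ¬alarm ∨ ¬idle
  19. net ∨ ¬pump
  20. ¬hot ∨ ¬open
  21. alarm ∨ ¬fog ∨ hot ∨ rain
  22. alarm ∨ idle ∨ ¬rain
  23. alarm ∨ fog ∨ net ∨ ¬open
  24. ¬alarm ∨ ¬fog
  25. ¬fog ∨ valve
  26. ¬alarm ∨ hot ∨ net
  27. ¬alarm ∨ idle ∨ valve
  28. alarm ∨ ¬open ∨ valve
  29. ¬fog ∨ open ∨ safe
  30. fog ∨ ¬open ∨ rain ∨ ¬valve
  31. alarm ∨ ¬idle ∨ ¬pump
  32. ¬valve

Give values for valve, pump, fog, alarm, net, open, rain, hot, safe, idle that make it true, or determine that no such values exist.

Case idle = True:
  (¬hot ∨ ¬idle) forces hot = False.
  (¬alarm ∨ hot) forces alarm = False.
  Clause (alarm ∨ ¬idle) is falsified — contradiction.
Case idle = False:
  (¬valve) forces valve = False.
  (¬fog ∨ valve) forces fog = False.
  (¬alarm ∨ idle ∨ valve) forces alarm = False.
  (alarm ∨ idle ∨ ¬rain) forces rain = False.
  (alarm ∨ ¬open ∨ valve) forces open = False.
  If net = True:
    (¬hot ∨ ¬net ∨ rain) forces hot = False.
    clause (hot ∨ ¬net ∨ open) is falsified.
  If net = False:
    (net ∨ pump ∨ rain) forces pump = True.
    clause (net ∨ ¬pump) is falsified.
  Every sub-case reaches a contradiction.
Both cases fail, so the formula is unsatisfiable.

UNSATISFIABLE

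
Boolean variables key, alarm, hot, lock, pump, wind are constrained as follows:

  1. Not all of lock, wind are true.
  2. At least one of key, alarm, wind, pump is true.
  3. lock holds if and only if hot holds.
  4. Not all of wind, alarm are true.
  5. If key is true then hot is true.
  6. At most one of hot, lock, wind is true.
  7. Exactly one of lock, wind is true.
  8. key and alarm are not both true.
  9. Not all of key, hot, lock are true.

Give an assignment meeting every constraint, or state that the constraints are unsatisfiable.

key = False; alarm = False; hot = False; lock = False; pump = False; wind = True

  (1) {lock, wind}: 1/2 true — not all ✓
  (2) {key, alarm, wind, pump}: 1 true — at least one ✓
  (3) lock=F, hot=F — same ✓
  (4) {wind, alarm}: 1/2 true — not all ✓
  (5) key=F ⇒ hot: vacuous ✓
  (6) {hot, lock, wind}: 1 true — at most one ✓
  (7) {lock, wind}: 1 true — exactly one ✓
  (8) key=F, alarm=F — not both ✓
  (9) {key, hot, lock}: 0/3 true — not all ✓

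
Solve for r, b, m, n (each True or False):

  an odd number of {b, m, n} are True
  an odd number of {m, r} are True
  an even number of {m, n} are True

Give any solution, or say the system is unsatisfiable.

r = False; b = True; m = True; n = True

{b, m, n}: 3 true → odd ✓
{m, r}: 1 true → odd ✓
{m, n}: 2 true → even ✓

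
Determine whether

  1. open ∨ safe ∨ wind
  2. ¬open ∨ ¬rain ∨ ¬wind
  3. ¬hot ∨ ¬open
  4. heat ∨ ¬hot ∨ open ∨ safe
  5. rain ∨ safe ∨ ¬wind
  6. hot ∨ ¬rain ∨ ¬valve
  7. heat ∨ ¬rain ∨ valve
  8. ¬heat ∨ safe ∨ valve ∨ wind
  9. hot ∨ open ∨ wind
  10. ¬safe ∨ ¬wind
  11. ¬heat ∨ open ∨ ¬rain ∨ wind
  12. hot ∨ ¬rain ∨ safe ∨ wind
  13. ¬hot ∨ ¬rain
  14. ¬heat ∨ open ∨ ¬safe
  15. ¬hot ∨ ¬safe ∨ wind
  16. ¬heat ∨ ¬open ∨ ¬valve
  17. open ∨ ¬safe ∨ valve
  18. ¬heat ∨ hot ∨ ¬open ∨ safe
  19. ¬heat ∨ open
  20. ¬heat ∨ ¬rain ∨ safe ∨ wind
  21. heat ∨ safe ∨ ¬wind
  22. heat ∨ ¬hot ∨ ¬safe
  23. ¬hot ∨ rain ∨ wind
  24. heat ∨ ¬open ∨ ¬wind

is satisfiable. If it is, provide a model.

Set safe = True.
  then (¬safe ∨ ¬wind) forces wind = False.
  then (¬hot ∨ ¬safe ∨ wind) forces hot = False.
  then (hot ∨ open ∨ wind) forces open = True.
Set valve = False.
Set rain = True.
  then (heat ∨ ¬rain ∨ valve) forces heat = True.
All clauses satisfied.

safe = True, wind = False, valve = False, open = True, hot = False, rain = True, heat = True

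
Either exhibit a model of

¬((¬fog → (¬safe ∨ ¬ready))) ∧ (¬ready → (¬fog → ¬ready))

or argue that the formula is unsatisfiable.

safe: True, ready: True, fog: False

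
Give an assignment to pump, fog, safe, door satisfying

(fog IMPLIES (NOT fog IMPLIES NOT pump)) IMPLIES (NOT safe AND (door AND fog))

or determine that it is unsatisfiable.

pump = True, fog = True, safe = False, door = True

  (fog IMPLIES (NOT fog IMPLIES NOT pump)) IMPLIES (NOT safe AND (door AND fog)) = True
    fog IMPLIES (NOT fog IMPLIES NOT pump) = True
      NOT fog IMPLIES NOT pump = True
        NOT fog = False
        NOT pump = False
    NOT safe AND (door AND fog) = True
      NOT safe = True
      door AND fog = True
The formula evaluates to True.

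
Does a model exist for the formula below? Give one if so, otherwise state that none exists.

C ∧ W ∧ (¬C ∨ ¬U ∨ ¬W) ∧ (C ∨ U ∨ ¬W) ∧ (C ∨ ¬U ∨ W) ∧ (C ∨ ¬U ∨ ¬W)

W=T, C=T, U=F

Unit clause (C) forces C = True.
Unit clause (W) forces W = True.
In (¬C ∨ ¬U ∨ ¬W) only ¬U is left, so U = False.
Check each clause:
  (C): C holds.
  (W): W holds.
  (¬C ∨ ¬U ∨ ¬W): ¬U holds.
  (C ∨ U ∨ ¬W): C holds.
  (C ∨ ¬U ∨ W): C holds.
  (C ∨ ¬U ∨ ¬W): C holds.
All clauses satisfied.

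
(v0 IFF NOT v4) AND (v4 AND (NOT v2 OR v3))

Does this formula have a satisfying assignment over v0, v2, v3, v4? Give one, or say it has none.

v0 = False, v2 = True, v3 = True, v4 = True

  v0 IFF NOT v4 = True
    NOT v4 = False
  v4 AND (NOT v2 OR v3) = True
    NOT v2 OR v3 = True
      NOT v2 = False
Both conjuncts True, so the formula holds.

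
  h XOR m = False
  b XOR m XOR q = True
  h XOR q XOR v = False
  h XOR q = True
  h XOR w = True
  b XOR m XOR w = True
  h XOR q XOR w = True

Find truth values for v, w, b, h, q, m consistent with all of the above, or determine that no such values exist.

v=T; w=F; b=F; h=T; q=F; m=T

h XOR m = T XOR T = False ✓
b XOR m XOR q = F XOR T XOR F = True ✓
h XOR q XOR v = T XOR F XOR T = False ✓
h XOR q = T XOR F = True ✓
h XOR w = T XOR F = True ✓
b XOR m XOR w = F XOR T XOR F = True ✓
h XOR q XOR w = T XOR F XOR F = True ✓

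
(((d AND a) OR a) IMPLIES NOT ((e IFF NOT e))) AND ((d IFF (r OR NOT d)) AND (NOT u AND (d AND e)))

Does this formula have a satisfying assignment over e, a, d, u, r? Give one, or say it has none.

e = True; a = True; d = True; u = False; r = True

  ((d AND a) OR a) IMPLIES NOT ((e IFF NOT e)) = True
    (d AND a) OR a = True
      d AND a = True
    NOT ((e IFF NOT e)) = True
      e IFF NOT e = False
        NOT e = False
  (d IFF (r OR NOT d)) AND (NOT u AND (d AND e)) = True
    d IFF (r OR NOT d) = True
      r OR NOT d = True
        NOT d = False
    NOT u AND (d AND e) = True
      NOT u = True
      d AND e = True
Both conjuncts True, so the formula holds.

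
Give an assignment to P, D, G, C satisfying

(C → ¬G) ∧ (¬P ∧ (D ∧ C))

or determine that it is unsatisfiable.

P = False; D = True; G = False; C = True

  C → ¬G = True
    ¬G = True
  ¬P ∧ (D ∧ C) = True
    ¬P = True
    D ∧ C = True
Both conjuncts True, so the formula holds.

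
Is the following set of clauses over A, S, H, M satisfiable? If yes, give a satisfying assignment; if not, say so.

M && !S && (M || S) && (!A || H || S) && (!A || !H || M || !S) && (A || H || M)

A = False, S = False, H = False, M = True

Unit clause (M) forces M = True.
Unit clause (!S) forces S = False.
Set A = False.
Set H = False.
All clauses satisfied.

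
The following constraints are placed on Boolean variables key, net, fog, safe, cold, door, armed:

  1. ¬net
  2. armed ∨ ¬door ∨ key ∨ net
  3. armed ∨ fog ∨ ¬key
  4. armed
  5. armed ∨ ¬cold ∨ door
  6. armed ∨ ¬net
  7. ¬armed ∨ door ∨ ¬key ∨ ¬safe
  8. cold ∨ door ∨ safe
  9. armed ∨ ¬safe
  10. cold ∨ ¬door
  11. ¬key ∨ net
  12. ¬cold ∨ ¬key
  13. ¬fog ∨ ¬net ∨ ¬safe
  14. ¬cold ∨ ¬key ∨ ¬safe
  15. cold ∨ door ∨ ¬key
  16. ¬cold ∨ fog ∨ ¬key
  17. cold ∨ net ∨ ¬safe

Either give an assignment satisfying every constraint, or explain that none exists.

Unit clause (¬net) forces net = False.
Unit clause (armed) forces armed = True.
In (¬key ∨ net) only ¬key is left, so key = False.
Set fog = True.
Set safe = True.
  then (cold ∨ net ∨ ¬safe) forces cold = True.
Set door = False.
All clauses satisfied.

key: False, net: False, fog: True, safe: True, cold: True, door: False, armed: True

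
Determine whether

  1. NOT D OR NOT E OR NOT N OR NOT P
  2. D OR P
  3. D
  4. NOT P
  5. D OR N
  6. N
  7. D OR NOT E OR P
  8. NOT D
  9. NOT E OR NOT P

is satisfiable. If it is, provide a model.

Case D = True:
  Clause (NOT D) is falsified — contradiction.
Case D = False:
  Clause (D) is falsified — contradiction.
Both cases fail, so the formula is unsatisfiable.

No satisfying assignment exists.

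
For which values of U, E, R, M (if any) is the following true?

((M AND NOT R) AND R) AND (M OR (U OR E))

Case R = True: the conjunct NOT R is False.
Case R = False: the conjunct R is False.
Both cases fail — unsatisfiable.

Unsatisfiable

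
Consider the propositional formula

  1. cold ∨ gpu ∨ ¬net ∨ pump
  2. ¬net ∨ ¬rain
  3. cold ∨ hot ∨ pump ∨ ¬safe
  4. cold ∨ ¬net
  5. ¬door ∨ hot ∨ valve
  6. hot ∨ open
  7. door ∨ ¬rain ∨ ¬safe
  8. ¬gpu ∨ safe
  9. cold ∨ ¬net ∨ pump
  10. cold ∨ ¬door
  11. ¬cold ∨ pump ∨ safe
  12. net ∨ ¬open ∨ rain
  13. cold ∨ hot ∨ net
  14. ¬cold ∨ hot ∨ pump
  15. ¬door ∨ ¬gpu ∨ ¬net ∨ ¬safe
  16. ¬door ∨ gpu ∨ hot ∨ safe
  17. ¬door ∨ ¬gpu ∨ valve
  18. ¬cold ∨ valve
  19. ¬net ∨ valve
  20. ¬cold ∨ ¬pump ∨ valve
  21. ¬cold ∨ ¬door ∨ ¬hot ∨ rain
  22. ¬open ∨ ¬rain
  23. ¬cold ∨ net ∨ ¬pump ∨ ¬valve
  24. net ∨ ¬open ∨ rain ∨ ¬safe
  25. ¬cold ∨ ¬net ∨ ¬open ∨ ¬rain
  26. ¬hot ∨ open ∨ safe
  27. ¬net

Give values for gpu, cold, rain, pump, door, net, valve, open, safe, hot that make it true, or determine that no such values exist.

Unit clause (¬net) forces net = False.
Set gpu = False.
Set cold = False.
  then (cold ∨ ¬door) forces door = False.
  then (cold ∨ hot ∨ net) forces hot = True.
Try rain = True:
  (door ∨ ¬rain ∨ ¬safe) forces safe = False.
  (¬open ∨ ¬rain) forces open = False.
  clause (¬hot ∨ open ∨ safe) is falsified — backtrack.
So rain = False.
  then (net ∨ ¬open ∨ rain) forces open = False.
  then (¬hot ∨ open ∨ safe) forces safe = True.
Set pump = False.
Set valve = False.
All clauses satisfied.

gpu: False, cold: False, rain: False, pump: False, door: False, net: False, valve: False, open: False, safe: True, hot: True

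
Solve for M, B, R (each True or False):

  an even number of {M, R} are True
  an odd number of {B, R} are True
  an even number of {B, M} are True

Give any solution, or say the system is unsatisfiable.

UNSATISFIABLE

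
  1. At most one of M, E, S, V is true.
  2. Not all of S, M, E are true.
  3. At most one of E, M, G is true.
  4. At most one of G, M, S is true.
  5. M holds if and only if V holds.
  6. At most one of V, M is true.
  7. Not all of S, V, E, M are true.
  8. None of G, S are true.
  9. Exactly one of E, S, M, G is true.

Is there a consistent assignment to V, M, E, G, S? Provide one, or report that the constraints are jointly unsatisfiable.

V = False; M = False; E = True; G = False; S = False

  (1) {M, E, S, V}: 1 true — at most one ✓
  (2) {S, M, E}: 1/3 true — not all ✓
  (3) {E, M, G}: 1 true — at most one ✓
  (4) {G, M, S}: 0 true — at most one ✓
  (5) M=F, V=F — same ✓
  (6) {V, M}: 0 true — at most one ✓
  (7) {S, V, E, M}: 1/4 true — not all ✓
  (8) {G, S}: 0 true — none ✓
  (9) {E, S, M, G}: 1 true — exactly one ✓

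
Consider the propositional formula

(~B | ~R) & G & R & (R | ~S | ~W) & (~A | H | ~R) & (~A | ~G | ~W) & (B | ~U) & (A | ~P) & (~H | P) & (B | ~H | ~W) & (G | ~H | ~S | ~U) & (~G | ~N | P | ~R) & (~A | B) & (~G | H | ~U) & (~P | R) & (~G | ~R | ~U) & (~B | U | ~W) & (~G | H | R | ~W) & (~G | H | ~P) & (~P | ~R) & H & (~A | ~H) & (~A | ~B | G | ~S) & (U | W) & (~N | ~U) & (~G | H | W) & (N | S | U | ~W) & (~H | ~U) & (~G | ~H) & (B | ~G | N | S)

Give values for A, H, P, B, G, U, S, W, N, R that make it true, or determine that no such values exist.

Case H = True:
  (G) forces G = True.
  Clause (~G | ~H) is falsified — contradiction.
Case H = False:
  Clause (H) is falsified — contradiction.
Both cases fail, so the formula is unsatisfiable.

UNSATISFIABLE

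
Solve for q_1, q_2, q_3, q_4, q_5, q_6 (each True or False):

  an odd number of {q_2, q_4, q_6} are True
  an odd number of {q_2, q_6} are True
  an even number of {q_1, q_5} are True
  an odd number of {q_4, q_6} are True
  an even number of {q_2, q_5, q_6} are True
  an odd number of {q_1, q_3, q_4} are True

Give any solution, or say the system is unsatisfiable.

q_1: True, q_2: False, q_3: False, q_4: False, q_5: True, q_6: True

{q_2, q_4, q_6}: 1 true → odd ✓
{q_2, q_6}: 1 true → odd ✓
{q_1, q_5}: 2 true → even ✓
{q_4, q_6}: 1 true → odd ✓
{q_2, q_5, q_6}: 2 true → even ✓
{q_1, q_3, q_4}: 1 true → odd ✓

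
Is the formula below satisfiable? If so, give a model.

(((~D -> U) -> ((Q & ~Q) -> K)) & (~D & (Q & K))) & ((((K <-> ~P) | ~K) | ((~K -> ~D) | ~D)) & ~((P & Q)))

Q = True, D = False, P = False, U = False, K = True

  ((~D -> U) -> ((Q & ~Q) -> K)) & (~D & (Q & K)) = True
    (~D -> U) -> ((Q & ~Q) -> K) = True
      ~D -> U = False
        ~D = True
      (Q & ~Q) -> K = True
        Q & ~Q = False
          ~Q = False
    ~D & (Q & K) = True
      ~D = True
      Q & K = True
  (((K <-> ~P) | ~K) | ((~K -> ~D) | ~D)) & ~((P & Q)) = True
    ((K <-> ~P) | ~K) | ((~K -> ~D) | ~D) = True
      (K <-> ~P) | ~K = True
        K <-> ~P = True
          ~P = True
        ~K = False
      (~K -> ~D) | ~D = True
        ~K -> ~D = True
          ~K = False
          ~D = True
        ~D = True
    ~((P & Q)) = True
      P & Q = False
Both conjuncts True, so the formula holds.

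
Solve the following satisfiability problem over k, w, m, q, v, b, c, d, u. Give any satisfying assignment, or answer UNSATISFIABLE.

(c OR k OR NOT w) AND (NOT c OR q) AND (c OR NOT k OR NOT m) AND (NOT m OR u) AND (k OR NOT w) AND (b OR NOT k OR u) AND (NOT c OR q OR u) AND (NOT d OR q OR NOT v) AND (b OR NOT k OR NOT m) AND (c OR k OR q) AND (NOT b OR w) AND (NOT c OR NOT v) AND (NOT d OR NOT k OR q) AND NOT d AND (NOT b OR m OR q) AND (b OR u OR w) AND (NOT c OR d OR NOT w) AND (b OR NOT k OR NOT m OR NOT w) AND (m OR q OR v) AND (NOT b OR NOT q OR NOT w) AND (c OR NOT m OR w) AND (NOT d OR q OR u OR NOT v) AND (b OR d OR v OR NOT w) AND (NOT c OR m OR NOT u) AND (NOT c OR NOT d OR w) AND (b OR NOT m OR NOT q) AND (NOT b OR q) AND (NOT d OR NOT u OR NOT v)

Unit clause (NOT d) forces d = False.
Set k = False.
  then (k OR NOT w) forces w = False.
  then (NOT b OR w) forces b = False.
  then (b OR u OR w) forces u = True.
Set m = False.
  then (NOT c OR m OR NOT u) forces c = False.
  then (c OR k OR q) forces q = True.
Set v = True.
All clauses satisfied.

k=F, w=F, m=F, q=T, v=T, b=F, c=F, d=F, u=T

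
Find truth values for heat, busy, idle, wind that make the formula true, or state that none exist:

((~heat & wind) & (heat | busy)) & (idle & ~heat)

heat: False; busy: True; idle: True; wind: True

  (~heat & wind) & (heat | busy) = True
    ~heat & wind = True
      ~heat = True
    heat | busy = True
  idle & ~heat = True
    ~heat = True
Both conjuncts True, so the formula holds.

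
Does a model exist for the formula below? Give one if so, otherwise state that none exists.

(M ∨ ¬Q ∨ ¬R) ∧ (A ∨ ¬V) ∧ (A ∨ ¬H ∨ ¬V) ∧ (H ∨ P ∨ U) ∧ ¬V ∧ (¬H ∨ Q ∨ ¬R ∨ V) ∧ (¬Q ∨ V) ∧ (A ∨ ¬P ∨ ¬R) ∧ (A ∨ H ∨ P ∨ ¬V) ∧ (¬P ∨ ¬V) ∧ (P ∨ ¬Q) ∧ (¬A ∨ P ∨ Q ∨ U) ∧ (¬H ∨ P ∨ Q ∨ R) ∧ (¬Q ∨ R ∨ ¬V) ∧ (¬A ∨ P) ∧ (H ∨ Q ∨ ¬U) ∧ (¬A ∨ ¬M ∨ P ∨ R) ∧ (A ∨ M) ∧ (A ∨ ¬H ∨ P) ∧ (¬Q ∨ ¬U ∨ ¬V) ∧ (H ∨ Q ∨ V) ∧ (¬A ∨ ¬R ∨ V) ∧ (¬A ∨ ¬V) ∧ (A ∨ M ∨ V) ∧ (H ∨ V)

Unit clause (¬V) forces V = False.
In (¬Q ∨ V) only ¬Q is left, so Q = False.
In (H ∨ Q ∨ V) only H is left, so H = True.
In (¬H ∨ Q ∨ ¬R ∨ V) only ¬R is left, so R = False.
In (¬H ∨ P ∨ Q ∨ R) only P is left, so P = True.
Set M = False.
  then (A ∨ M) forces A = True.
Set U = False.
All clauses satisfied.

R: False, Q: False, P: True, H: True, M: False, A: True, U: False, V: False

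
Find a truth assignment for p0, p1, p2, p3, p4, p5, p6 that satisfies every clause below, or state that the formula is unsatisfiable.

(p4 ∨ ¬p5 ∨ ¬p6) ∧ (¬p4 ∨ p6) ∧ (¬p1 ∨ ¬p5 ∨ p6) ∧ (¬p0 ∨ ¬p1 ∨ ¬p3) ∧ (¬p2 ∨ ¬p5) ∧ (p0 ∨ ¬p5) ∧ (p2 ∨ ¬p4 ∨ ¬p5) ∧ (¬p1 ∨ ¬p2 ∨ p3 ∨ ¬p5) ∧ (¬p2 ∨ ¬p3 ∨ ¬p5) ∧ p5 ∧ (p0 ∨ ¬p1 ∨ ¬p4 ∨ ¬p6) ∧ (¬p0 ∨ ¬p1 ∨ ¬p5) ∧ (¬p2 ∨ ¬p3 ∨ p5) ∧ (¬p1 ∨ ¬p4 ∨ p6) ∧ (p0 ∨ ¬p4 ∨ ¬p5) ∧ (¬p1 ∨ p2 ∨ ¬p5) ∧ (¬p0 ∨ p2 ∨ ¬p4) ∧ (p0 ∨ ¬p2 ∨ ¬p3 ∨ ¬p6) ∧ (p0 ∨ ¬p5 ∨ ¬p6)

p0=T, p1=F, p2=F, p3=F, p4=F, p5=T, p6=F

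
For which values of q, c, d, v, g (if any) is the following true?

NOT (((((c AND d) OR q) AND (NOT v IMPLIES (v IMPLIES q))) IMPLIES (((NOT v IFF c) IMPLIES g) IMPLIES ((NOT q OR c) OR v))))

q: True; c: False; d: False; v: False; g: False

  NOT (((((c AND d) OR q) AND (NOT v IMPLIES (v IMPLIES q))) IMPLIES (((NOT v IFF c) IMPLIES g) IMPLIES ((NOT q OR c) OR v)))) = True
    (((c AND d) OR q) AND (NOT v IMPLIES (v IMPLIES q))) IMPLIES (((NOT v IFF c) IMPLIES g) IMPLIES ((NOT q OR c) OR v)) = False
      ((c AND d) OR q) AND (NOT v IMPLIES (v IMPLIES q)) = True
        (c AND d) OR q = True
          c AND d = False
        NOT v IMPLIES (v IMPLIES q) = True
          NOT v = True
          v IMPLIES q = True
      ((NOT v IFF c) IMPLIES g) IMPLIES ((NOT q OR c) OR v) = False
        (NOT v IFF c) IMPLIES g = True
          NOT v IFF c = False
            NOT v = True
        (NOT q OR c) OR v = False
          NOT q OR c = False
            NOT q = False
The formula evaluates to True.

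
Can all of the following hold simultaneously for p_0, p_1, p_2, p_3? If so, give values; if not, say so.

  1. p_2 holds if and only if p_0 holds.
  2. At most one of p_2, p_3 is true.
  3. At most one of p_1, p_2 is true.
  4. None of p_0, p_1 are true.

p_0: False; p_1: False; p_2: False; p_3: True

  (1) p_2=F, p_0=F — same ✓
  (2) {p_2, p_3}: 1 true — at most one ✓
  (3) {p_1, p_2}: 0 true — at most one ✓
  (4) {p_0, p_1}: 0 true — none ✓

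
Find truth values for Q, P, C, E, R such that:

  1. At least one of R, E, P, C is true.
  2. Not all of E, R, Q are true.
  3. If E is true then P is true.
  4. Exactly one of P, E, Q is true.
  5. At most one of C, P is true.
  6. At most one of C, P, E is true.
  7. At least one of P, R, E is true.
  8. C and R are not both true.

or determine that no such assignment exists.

Q = False, P = True, C = False, E = False, R = True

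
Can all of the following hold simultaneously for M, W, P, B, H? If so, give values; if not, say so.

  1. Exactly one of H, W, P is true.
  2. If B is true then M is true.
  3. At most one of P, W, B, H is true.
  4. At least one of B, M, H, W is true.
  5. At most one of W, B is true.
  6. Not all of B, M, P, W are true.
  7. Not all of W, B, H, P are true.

M = True; W = True; P = False; B = False; H = False

  (1) {H, W, P}: 1 true — exactly one ✓
  (2) B=F ⇒ M: vacuous ✓
  (3) {P, W, B, H}: 1 true — at most one ✓
  (4) {B, M, H, W}: 2 true — at least one ✓
  (5) {W, B}: 1 true — at most one ✓
  (6) {B, M, P, W}: 2/4 true — not all ✓
  (7) {W, B, H, P}: 1/4 true — not all ✓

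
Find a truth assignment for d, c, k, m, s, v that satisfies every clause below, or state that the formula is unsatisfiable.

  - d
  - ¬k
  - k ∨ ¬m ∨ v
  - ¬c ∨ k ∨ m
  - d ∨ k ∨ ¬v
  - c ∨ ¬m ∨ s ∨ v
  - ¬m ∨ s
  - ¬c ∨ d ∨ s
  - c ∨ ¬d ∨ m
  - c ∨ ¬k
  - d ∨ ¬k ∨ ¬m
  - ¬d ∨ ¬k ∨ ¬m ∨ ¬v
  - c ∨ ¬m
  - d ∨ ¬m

Unit clause (d) forces d = True.
Unit clause (¬k) forces k = False.
Try c = False:
  (c ∨ ¬d ∨ m) forces m = True.
  clause (c ∨ ¬m) is falsified — backtrack.
So c = True.
  then (¬c ∨ k ∨ m) forces m = True.
  then (¬m ∨ s) forces s = True.
  then (k ∨ ¬m ∨ v) forces v = True.
All clauses satisfied.

d: True, c: True, k: False, m: True, s: True, v: True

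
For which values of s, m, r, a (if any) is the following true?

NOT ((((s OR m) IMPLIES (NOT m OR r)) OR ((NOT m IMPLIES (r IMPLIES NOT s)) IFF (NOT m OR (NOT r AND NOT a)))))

s=T; m=T; r=F; a=T

  NOT ((((s OR m) IMPLIES (NOT m OR r)) OR ((NOT m IMPLIES (r IMPLIES NOT s)) IFF (NOT m OR (NOT r AND NOT a))))) = True
    ((s OR m) IMPLIES (NOT m OR r)) OR ((NOT m IMPLIES (r IMPLIES NOT s)) IFF (NOT m OR (NOT r AND NOT a))) = False
      (s OR m) IMPLIES (NOT m OR r) = False
        s OR m = True
        NOT m OR r = False
          NOT m = False
      (NOT m IMPLIES (r IMPLIES NOT s)) IFF (NOT m OR (NOT r AND NOT a)) = False
        NOT m IMPLIES (r IMPLIES NOT s) = True
          NOT m = False
          r IMPLIES NOT s = True
            NOT s = False
        NOT m OR (NOT r AND NOT a) = False
          NOT m = False
          NOT r AND NOT a = False
            NOT r = True
            NOT a = False
The formula evaluates to True.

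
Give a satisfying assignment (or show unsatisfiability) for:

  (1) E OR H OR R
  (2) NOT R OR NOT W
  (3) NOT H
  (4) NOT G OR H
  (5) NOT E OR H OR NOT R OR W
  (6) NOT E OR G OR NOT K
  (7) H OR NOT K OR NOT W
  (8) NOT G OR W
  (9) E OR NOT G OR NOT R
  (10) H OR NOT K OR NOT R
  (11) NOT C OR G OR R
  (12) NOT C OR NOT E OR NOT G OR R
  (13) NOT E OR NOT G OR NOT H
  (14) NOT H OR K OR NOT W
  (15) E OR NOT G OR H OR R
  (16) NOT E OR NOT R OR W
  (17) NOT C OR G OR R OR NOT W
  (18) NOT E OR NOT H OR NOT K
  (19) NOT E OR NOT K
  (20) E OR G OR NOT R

K = False; R = False; H = False; W = False; E = True; C = False; G = False

Unit clause (NOT H) forces H = False.
In (NOT G OR H) only NOT G is left, so G = False.
Try K = True:
  (NOT E OR G OR NOT K) forces E = False.
  (E OR H OR R) forces R = True.
  clause (H OR NOT K OR NOT R) is falsified — backtrack.
So K = False.
Set R = False.
  then (E OR H OR R) forces E = True.
  then (NOT C OR G OR R) forces C = False.
Set W = False.
All clauses satisfied.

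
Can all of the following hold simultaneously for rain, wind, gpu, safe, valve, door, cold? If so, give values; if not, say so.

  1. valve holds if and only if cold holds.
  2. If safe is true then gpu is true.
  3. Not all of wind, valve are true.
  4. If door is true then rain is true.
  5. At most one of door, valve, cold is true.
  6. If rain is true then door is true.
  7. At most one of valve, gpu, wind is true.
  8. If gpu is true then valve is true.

rain: False, wind: False, gpu: False, safe: False, valve: False, door: False, cold: False

  (1) valve=F, cold=F — same ✓
  (2) safe=F ⇒ gpu: vacuous ✓
  (3) {wind, valve}: 0/2 true — not all ✓
  (4) door=F ⇒ rain: vacuous ✓
  (5) {door, valve, cold}: 0 true — at most one ✓
  (6) rain=F ⇒ door: vacuous ✓
  (7) {valve, gpu, wind}: 0 true — at most one ✓
  (8) gpu=F ⇒ valve: vacuous ✓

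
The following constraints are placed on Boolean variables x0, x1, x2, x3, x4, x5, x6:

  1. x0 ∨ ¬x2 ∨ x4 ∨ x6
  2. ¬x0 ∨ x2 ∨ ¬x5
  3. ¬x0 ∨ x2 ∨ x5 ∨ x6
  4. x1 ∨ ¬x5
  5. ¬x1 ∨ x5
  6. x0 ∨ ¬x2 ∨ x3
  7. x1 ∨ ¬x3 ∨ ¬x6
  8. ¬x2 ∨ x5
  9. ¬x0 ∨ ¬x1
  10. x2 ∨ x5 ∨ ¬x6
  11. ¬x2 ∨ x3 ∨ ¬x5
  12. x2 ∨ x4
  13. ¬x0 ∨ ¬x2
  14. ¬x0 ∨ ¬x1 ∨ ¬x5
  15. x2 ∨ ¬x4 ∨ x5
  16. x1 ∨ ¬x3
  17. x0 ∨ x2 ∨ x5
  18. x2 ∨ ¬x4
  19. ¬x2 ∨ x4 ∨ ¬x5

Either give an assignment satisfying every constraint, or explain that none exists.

x0 = False, x1 = True, x2 = True, x3 = True, x4 = True, x5 = True, x6 = False

Try x0 = True:
  (¬x0 ∨ ¬x1) forces x1 = False.
  (x1 ∨ ¬x5) forces x5 = False.
  (¬x2 ∨ x5) forces x2 = False.
  (¬x0 ∨ x2 ∨ x5 ∨ x6) forces x6 = True.
  clause (x2 ∨ x5 ∨ ¬x6) is falsified — backtrack.
So x0 = False.
Set x1 = True.
  then (¬x1 ∨ x5) forces x5 = True.
Try x2 = False:
  (x2 ∨ x4) forces x4 = True.
  clause (x2 ∨ ¬x4) is falsified — backtrack.
So x2 = True.
  then (x0 ∨ ¬x2 ∨ x3) forces x3 = True.
  then (¬x2 ∨ x4 ∨ ¬x5) forces x4 = True.
Set x6 = False.
All clauses satisfied.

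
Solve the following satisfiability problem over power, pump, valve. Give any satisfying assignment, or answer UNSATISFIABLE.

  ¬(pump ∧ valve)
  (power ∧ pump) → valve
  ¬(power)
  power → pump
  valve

power = False; pump = False; valve = True

Unit clause (valve) forces valve = True.
In (¬pump ∨ ¬valve) only ¬pump is left, so pump = False.
Unit clause (¬power) forces power = False.
Check each clause:
  (valve): valve holds.
  (¬power ∨ ¬pump ∨ valve): ¬power holds.
  (¬pump ∨ ¬valve): ¬pump holds.
  (¬power): ¬power holds.
  (¬power ∨ pump): ¬power holds.
All clauses satisfied.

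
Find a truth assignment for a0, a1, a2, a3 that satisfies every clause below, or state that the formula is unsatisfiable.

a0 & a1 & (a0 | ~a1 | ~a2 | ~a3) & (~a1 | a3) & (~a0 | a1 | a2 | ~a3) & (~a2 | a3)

a0 = True, a1 = True, a2 = True, a3 = True

Unit clause (a0) forces a0 = True.
Unit clause (a1) forces a1 = True.
In (~a1 | a3) only a3 is left, so a3 = True.
Set a2 = True.
All clauses satisfied.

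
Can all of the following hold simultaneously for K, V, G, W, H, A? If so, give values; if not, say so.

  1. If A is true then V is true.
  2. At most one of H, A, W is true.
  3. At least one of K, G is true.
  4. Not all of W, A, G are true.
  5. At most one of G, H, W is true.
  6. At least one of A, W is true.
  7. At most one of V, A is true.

K = True, V = True, G = False, W = True, H = False, A = False

  (1) A=F ⇒ V: vacuous ✓
  (2) {H, A, W}: 1 true — at most one ✓
  (3) {K, G}: 1 true — at least one ✓
  (4) {W, A, G}: 1/3 true — not all ✓
  (5) {G, H, W}: 1 true — at most one ✓
  (6) {A, W}: 1 true — at least one ✓
  (7) {V, A}: 1 true — at most one ✓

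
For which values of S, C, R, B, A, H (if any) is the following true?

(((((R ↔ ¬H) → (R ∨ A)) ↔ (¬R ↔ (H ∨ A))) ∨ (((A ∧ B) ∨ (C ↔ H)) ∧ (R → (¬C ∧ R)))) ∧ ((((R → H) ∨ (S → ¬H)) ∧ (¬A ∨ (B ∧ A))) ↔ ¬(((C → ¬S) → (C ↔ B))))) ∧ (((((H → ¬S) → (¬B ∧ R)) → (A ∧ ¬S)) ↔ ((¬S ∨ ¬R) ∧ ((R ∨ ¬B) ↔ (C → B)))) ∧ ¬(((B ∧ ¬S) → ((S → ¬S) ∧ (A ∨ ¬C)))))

No satisfying assignment exists.

Case S = True: the conjunct ¬(((B ∧ ¬S) → ((S → ¬S) ∧ (A ∨ ¬C)))) becomes ¬((False → False)) = False.
Case S = False: the formula simplifies to (((((R ↔ ¬H) → (R ∨ A)) ↔ (¬R ↔ (H ∨ A))) ∨ (((A ∧ B) ∨ (C ↔ H)) ∧ (R → (¬C ∧ R)))) ∧ ((¬A ∨ (B ∧ A)) ↔ ¬((C ↔ B)))) ∧ ((((¬B ∧ R) → A) ↔ ((R ∨ ¬B) ↔ (C → B))) ∧ ¬((B → (A ∨ ¬C)))).
  B = True: simplifies to (((((R ↔ ¬H) → (R ∨ A)) ↔ (¬R ↔ (H ∨ A))) ∨ ((A ∨ (C ↔ H)) ∧ (R → (¬C ∧ R)))) ∧ ((¬A ∨ A) ↔ ¬C)) ∧ (R ∧ ¬((A ∨ ¬C))).
    R = True: simplifies to ((¬((H ∨ A)) ∨ ((A ∨ (C ↔ H)) ∧ ¬C)) ∧ ((¬A ∨ A) ↔ ¬C)) ∧ ¬((A ∨ ¬C)).
      C = True: simplifies to (¬((H ∨ A)) ∧ ¬((¬A ∨ A))) ∧ ¬A.
        A = True: the conjunct ¬((H ∨ A)) becomes ¬((H ∨ True)) = False.
        A = False: the conjunct ¬((¬A ∨ A)) becomes ¬((True ∨ False)) = False.
      C = False: the conjunct ¬((A ∨ ¬C)) becomes ¬((A ∨ True)) = False.
    R = False: the conjunct R is False.
  B = False: the conjunct ¬((B → (A ∨ ¬C))) becomes ¬((False → (A ∨ ¬C))) = False.
Both cases fail — unsatisfiable.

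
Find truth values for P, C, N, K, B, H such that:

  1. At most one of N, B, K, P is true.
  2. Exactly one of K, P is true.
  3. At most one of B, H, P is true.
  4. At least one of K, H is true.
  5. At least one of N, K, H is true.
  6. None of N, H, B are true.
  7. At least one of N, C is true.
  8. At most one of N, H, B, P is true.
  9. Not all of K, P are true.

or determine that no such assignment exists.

P = False, C = True, N = False, K = True, B = False, H = False

  (1) {N, B, K, P}: 1 true — at most one ✓
  (2) {K, P}: 1 true — exactly one ✓
  (3) {B, H, P}: 0 true — at most one ✓
  (4) {K, H}: 1 true — at least one ✓
  (5) {N, K, H}: 1 true — at least one ✓
  (6) {N, H, B}: 0 true — none ✓
  (7) {N, C}: 1 true — at least one ✓
  (8) {N, H, B, P}: 0 true — at most one ✓
  (9) {K, P}: 1/2 true — not all ✓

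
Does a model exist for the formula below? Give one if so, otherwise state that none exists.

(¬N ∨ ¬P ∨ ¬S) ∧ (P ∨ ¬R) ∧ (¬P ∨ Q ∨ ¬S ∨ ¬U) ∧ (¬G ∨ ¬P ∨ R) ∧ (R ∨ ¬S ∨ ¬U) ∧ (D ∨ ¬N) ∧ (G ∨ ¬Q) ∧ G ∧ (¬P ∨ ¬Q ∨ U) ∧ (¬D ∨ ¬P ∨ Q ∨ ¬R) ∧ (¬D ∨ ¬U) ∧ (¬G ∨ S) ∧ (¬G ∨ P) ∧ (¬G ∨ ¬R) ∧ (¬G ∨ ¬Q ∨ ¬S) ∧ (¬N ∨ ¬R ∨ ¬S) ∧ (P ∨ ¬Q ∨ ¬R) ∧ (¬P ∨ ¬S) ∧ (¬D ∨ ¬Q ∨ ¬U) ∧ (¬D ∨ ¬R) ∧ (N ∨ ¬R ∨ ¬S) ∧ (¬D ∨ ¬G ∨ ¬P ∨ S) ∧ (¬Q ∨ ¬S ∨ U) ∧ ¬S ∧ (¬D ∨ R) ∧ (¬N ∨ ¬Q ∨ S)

The formula is unsatisfiable.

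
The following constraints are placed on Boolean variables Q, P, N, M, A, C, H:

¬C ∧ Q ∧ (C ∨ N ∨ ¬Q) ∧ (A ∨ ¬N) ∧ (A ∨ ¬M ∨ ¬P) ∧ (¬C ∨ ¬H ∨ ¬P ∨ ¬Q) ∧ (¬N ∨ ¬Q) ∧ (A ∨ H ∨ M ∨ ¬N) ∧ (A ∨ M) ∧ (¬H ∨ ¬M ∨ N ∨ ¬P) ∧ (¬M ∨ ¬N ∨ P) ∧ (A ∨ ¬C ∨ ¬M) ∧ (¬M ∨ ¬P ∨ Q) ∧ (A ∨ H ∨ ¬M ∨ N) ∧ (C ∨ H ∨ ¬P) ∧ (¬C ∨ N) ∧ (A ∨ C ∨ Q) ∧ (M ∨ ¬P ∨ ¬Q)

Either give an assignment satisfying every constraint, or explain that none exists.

Case Q = True:
  (¬C) forces C = False.
  (C ∨ N ∨ ¬Q) forces N = True.
  Clause (¬N ∨ ¬Q) is falsified — contradiction.
Case Q = False:
  Clause (Q) is falsified — contradiction.
Both cases fail, so the formula is unsatisfiable.

No satisfying assignment exists.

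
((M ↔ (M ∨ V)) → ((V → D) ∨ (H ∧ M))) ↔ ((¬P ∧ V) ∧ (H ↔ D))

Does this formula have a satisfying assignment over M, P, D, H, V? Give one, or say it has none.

M = True, P = False, D = True, H = True, V = True

  ((M ↔ (M ∨ V)) → ((V → D) ∨ (H ∧ M))) ↔ ((¬P ∧ V) ∧ (H ↔ D)) = True
    (M ↔ (M ∨ V)) → ((V → D) ∨ (H ∧ M)) = True
      M ↔ (M ∨ V) = True
        M ∨ V = True
      (V → D) ∨ (H ∧ M) = True
        V → D = True
        H ∧ M = True
    (¬P ∧ V) ∧ (H ↔ D) = True
      ¬P ∧ V = True
        ¬P = True
      H ↔ D = True
The formula evaluates to True.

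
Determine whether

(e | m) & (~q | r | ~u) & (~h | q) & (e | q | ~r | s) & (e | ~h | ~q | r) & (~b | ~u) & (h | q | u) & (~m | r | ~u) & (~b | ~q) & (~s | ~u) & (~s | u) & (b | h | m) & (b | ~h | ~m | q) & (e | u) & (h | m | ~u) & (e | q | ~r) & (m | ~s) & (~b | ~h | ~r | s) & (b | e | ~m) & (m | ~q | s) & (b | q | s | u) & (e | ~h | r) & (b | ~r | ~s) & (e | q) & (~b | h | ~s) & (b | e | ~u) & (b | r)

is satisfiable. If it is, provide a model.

e = True; r = True; b = False; s = False; h = False; m = True; q = False; u = True

Try e = False:
  (e | m) forces m = True.
  (e | u) forces u = True.
  (~b | ~u) forces b = False.
  clause (b | e | ~m) is falsified — backtrack.
So e = True.
Set r = True.
Try b = True:
  (~b | ~u) forces u = False.
  (~b | ~q) forces q = False.
  (~h | q) forces h = False.
  clause (h | q | u) is falsified — backtrack.
So b = False.
  then (b | ~r | ~s) forces s = False.
Set h = False.
  then (b | h | m) forces m = True.
Set q = False.
  then (h | q | u) forces u = True.
All clauses satisfied.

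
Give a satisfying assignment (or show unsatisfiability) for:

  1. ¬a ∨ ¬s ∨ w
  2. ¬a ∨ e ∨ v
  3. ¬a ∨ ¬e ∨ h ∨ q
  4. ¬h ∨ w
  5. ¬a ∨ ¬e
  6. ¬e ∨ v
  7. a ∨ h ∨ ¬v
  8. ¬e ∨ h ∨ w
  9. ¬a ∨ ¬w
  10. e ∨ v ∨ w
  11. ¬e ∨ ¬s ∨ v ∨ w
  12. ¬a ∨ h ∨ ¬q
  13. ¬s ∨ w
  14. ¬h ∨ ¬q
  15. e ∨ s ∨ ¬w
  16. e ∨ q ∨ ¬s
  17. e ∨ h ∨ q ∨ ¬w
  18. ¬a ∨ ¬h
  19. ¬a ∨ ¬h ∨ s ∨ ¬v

Set q = False.
Set h = False.
Try w = True:
  (¬a ∨ ¬w) forces a = False.
  (a ∨ h ∨ ¬v) forces v = False.
  (¬e ∨ v) forces e = False.
  clause (e ∨ h ∨ q ∨ ¬w) is falsified — backtrack.
So w = False.
  then (¬e ∨ h ∨ w) forces e = False.
  then (e ∨ v ∨ w) forces v = True.
  then (¬s ∨ w) forces s = False.
  then (a ∨ h ∨ ¬v) forces a = True.
All clauses satisfied.

q = False, h = False, w = False, e = False, v = True, a = True, s = False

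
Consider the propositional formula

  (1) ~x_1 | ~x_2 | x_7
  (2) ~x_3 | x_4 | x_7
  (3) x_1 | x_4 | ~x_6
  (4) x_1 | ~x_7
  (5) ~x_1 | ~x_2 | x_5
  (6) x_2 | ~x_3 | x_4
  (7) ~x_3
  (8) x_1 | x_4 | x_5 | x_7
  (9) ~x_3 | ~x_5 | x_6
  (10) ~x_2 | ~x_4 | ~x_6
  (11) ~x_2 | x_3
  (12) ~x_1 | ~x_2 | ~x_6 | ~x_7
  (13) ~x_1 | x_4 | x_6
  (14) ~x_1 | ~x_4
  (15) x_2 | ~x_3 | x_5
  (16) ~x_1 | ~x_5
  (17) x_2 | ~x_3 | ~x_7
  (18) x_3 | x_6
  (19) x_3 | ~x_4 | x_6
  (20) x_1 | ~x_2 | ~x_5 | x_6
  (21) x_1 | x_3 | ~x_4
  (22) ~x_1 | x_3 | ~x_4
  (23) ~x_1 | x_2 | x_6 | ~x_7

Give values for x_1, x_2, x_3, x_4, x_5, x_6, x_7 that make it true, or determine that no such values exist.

Unit clause (~x_3) forces x_3 = False.
In (~x_2 | x_3) only ~x_2 is left, so x_2 = False.
In (x_3 | x_6) only x_6 is left, so x_6 = True.
Try x_1 = False:
  (x_1 | x_4 | ~x_6) forces x_4 = True.
  clause (x_1 | x_3 | ~x_4) is falsified — backtrack.
So x_1 = True.
  then (~x_1 | ~x_4) forces x_4 = False.
  then (~x_1 | ~x_5) forces x_5 = False.
Set x_7 = True.
All clauses satisfied.

x_1: True, x_2: False, x_3: False, x_4: False, x_5: False, x_6: True, x_7: True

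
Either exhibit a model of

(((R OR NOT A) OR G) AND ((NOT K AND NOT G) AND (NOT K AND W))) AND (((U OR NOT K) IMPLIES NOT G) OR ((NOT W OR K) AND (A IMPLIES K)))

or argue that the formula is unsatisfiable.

W = True; K = False; G = False; U = False; A = True; R = True

  ((R OR NOT A) OR G) AND ((NOT K AND NOT G) AND (NOT K AND W)) = True
    (R OR NOT A) OR G = True
      R OR NOT A = True
        NOT A = False
    (NOT K AND NOT G) AND (NOT K AND W) = True
      NOT K AND NOT G = True
        NOT K = True
        NOT G = True
      NOT K AND W = True
        NOT K = True
  ((U OR NOT K) IMPLIES NOT G) OR ((NOT W OR K) AND (A IMPLIES K)) = True
    (U OR NOT K) IMPLIES NOT G = True
      U OR NOT K = True
        NOT K = True
      NOT G = True
    (NOT W OR K) AND (A IMPLIES K) = False
      NOT W OR K = False
        NOT W = False
      A IMPLIES K = False
Both conjuncts True, so the formula holds.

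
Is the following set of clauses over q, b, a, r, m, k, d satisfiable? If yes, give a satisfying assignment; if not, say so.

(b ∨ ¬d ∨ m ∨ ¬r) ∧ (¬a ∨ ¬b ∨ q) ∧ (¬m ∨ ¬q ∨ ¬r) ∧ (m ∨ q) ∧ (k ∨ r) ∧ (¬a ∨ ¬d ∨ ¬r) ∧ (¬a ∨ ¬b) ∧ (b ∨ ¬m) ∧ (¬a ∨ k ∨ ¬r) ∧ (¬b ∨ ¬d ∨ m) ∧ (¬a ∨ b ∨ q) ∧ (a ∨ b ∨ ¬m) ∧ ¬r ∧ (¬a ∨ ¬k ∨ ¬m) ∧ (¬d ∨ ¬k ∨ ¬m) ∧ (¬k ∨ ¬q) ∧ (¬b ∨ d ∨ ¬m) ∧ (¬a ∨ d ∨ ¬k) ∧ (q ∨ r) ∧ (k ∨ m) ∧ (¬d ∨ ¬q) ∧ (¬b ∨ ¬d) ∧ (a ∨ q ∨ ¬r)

Case r = True:
  Clause (¬r) is falsified — contradiction.
Case r = False:
  (k ∨ r) forces k = True.
  (¬k ∨ ¬q) forces q = False.
  Clause (q ∨ r) is falsified — contradiction.
Both cases fail, so the formula is unsatisfiable.

UNSATISFIABLE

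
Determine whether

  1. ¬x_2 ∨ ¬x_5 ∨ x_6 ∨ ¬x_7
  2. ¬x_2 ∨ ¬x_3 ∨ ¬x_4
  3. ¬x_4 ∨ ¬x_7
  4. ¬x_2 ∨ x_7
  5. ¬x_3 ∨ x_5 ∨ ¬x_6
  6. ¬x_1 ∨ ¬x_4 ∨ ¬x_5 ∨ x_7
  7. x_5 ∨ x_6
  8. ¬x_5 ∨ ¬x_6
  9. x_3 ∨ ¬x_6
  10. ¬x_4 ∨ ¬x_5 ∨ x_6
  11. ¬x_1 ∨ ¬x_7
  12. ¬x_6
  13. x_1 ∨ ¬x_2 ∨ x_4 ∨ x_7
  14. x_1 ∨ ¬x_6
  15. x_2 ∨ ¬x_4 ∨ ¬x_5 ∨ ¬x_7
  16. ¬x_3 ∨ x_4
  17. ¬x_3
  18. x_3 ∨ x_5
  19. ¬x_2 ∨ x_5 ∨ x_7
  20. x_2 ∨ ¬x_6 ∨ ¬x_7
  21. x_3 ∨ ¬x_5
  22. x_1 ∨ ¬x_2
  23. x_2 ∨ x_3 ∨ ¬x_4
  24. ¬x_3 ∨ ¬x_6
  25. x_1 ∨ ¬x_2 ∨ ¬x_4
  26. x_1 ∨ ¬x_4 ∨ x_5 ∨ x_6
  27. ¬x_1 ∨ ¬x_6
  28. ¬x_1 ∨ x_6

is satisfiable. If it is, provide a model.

Case x_3 = True:
  Clause (¬x_3) is falsified — contradiction.
Case x_3 = False:
  (x_3 ∨ ¬x_6) forces x_6 = False.
  (x_5 ∨ x_6) forces x_5 = True.
  Clause (x_3 ∨ ¬x_5) is falsified — contradiction.
Both cases fail, so the formula is unsatisfiable.

Unsatisfiable — no assignment works.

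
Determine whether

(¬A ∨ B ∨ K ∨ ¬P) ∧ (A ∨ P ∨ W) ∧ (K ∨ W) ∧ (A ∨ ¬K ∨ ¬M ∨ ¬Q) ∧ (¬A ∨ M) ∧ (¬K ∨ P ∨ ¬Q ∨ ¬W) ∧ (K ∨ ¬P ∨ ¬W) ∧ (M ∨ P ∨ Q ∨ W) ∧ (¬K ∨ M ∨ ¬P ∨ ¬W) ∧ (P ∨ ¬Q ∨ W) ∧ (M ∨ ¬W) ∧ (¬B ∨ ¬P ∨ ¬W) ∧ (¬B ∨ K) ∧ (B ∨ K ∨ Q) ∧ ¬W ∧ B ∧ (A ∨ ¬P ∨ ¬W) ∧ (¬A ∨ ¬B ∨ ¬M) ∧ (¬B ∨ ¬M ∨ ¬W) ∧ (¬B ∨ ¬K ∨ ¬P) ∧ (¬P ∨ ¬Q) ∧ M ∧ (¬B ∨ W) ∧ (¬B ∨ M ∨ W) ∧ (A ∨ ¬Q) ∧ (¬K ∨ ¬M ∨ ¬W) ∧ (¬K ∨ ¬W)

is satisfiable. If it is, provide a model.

Unsatisfiable — no assignment works.

Case B = True:
  (¬B ∨ K) forces K = True.
  (¬W) forces W = False.
  Clause (¬B ∨ W) is falsified — contradiction.
Case B = False:
  Clause (B) is falsified — contradiction.
Both cases fail, so the formula is unsatisfiable.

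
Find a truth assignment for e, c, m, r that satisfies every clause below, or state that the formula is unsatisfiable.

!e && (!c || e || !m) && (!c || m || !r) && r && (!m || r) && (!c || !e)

e = False, c = False, m = True, r = True

Unit clause (!e) forces e = False.
Unit clause (r) forces r = True.
Try c = True:
  (!c || e || !m) forces m = False.
  clause (!c || m || !r) is falsified — backtrack.
So c = False.
Set m = True.
All clauses satisfied.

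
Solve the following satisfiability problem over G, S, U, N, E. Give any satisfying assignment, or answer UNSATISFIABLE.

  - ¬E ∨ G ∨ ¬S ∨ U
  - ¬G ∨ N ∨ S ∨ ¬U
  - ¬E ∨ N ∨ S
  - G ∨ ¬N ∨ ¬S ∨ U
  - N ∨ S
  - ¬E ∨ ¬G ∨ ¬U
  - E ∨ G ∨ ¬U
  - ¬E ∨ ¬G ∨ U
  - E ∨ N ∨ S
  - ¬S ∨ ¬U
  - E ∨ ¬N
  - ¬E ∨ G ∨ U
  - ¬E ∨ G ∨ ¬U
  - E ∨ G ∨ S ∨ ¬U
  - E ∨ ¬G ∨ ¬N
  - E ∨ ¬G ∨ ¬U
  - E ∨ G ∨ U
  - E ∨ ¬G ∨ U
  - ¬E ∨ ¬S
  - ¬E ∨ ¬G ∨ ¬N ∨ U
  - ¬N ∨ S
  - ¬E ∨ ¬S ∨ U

Unsatisfiable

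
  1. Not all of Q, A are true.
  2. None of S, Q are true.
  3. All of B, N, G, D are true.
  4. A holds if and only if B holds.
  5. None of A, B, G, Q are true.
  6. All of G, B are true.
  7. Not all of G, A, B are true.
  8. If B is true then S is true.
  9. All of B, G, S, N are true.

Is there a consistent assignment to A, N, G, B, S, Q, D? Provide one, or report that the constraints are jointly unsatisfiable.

No satisfying assignment exists.

Case G = True:
  Constraint (5) is violated (G=T) — contradiction.
Case G = False:
  Constraint (3) is violated (G=F) — contradiction.
Both cases fail — unsatisfiable.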